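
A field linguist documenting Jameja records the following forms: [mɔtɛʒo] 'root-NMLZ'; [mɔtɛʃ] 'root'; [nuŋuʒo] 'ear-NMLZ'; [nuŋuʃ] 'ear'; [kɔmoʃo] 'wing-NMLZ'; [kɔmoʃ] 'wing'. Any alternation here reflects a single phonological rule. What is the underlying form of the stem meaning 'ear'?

/nuŋuʒ/

'ear' shows [ʒ] ~ [ʃ] at the end of the stem ([nuŋuʒo] vs [nuŋuʃ]).
If /ʃ/ were underlying and a rule turned it into [ʒ] before the NMLZ suffix, 'wing' would also alternate; but it has [ʃ] in both [kɔmoʃo] and [kɔmoʃ].
The alternation reflects word-final obstruent devoicing: voiced obstruents become voiceless word-finally. /ʒ/ is underlying.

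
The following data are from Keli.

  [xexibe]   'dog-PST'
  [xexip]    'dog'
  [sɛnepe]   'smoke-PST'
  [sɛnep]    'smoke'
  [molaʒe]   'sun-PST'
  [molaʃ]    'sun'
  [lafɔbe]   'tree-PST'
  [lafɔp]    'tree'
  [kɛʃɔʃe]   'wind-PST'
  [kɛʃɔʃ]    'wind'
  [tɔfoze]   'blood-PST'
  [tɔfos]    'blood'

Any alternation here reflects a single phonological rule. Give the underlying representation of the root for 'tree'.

/lafɔb/

The stem for 'tree' ends in [b] in [lafɔbe] but [p] in [lafɔp].
The stem 'smoke' ([sɛnepe], [sɛnep]) shows [p] unchanged in both environments, so [p] cannot be basic with [b] derived before the PST suffix.
The underlying segment must be /b/; voiced obstruents become voiceless word-finally, yielding [p] there.
So 'tree' = /lafɔb/.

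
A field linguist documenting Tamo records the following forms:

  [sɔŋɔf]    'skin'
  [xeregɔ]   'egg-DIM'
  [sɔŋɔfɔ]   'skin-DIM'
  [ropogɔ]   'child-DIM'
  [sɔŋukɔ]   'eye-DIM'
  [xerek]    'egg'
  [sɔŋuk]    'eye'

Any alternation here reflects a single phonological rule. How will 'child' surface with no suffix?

In [xeregɔ] and [xerek] the final segment of 'egg' alternates: [g] ~ [k].
If /k/ were underlying and a rule turned it into [g] before the DIM suffix, 'eye' would also alternate; but it has [k] in both [sɔŋukɔ] and [sɔŋuk].
The underlying segment must be /g/; voiced obstruents become voiceless word-finally, yielding [k] there.
The one attested form of 'child', [ropogɔ], shows underlying /ropog/. Applying the same rule word-finally gives [ropok].

[ropok]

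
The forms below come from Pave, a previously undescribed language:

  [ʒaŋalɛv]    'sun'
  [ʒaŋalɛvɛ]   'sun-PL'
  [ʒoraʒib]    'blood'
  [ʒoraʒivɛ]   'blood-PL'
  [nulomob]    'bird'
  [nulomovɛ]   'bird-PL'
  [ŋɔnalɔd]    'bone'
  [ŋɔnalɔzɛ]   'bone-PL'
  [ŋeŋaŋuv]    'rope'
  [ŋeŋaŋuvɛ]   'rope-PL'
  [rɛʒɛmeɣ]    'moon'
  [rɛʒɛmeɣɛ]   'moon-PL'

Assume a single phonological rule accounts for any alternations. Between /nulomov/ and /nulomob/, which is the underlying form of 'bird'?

/nulomob/

The stem for 'bird' ends in [b] in [nulomob] but [v] in [nulomovɛ].
Compare 'sun', with invariant [v] in [ʒaŋalɛv] and [ʒaŋalɛvɛ]: an analysis with underlying /v/ and a rule producing [b] in isolation would wrongly predict alternation here too.
Therefore /b/ is basic and [v] is derived by intervocalic spirantization (voiced stops become fricatives between vowels).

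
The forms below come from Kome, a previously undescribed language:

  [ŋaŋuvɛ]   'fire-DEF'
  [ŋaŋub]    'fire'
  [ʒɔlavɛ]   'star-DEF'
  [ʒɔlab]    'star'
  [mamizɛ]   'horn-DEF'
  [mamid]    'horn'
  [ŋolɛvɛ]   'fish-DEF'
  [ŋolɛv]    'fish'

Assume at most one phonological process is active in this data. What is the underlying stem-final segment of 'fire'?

/b/

The root 'fire' surfaces as [ŋaŋuvɛ] and [ŋaŋub], with a stem-final [v] ~ [b] alternation.
But 'fish' keeps [v] in both environments ([ŋolɛvɛ], [ŋolɛv]), so there is no rule changing /v/ to [b] in isolation.
So /b/ is underlying, and a rule of intervocalic spirantization — voiced stops become fricatives between vowels — gives [v].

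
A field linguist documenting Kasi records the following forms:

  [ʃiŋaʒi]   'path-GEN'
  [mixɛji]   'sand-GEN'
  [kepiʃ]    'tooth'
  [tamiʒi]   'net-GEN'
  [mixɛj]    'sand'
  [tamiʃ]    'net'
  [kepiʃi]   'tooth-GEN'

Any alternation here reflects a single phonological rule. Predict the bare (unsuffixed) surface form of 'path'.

[ʃiŋaʃ]

The root 'net' surfaces as [tamiʃ] and [tamiʒi], with a stem-final [ʃ] ~ [ʒ] alternation.
If /ʃ/ were underlying and a rule turned it into [ʒ] before the GEN suffix, 'tooth' would also alternate; but it has [ʃ] in both [kepiʃ] and [kepiʃi].
The underlying segment must be /ʒ/; voiced obstruents become voiceless word-finally, yielding [ʃ] there.
The one attested form of 'path', [ʃiŋaʒi], shows underlying /ʃiŋaʒ/. Applying the same rule word-finally gives [ʃiŋaʃ].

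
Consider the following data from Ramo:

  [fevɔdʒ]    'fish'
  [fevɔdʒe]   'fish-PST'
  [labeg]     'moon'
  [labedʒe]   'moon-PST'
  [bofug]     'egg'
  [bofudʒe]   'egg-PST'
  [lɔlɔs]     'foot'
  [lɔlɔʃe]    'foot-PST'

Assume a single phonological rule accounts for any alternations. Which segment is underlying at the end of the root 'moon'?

/g/

The root 'moon' surfaces as [labeg] and [labedʒe], with a stem-final [g] ~ [dʒ] alternation.
The stem 'fish' ([fevɔdʒ], [fevɔdʒe]) shows [dʒ] unchanged in both environments, so [dʒ] cannot be basic with [g] derived in isolation.
So /g/ is underlying, and a rule of palatalization before a front vowel — /g/ and /s/ become palato-alveolar [dʒ] and [ʃ] before a front vowel — gives [dʒ].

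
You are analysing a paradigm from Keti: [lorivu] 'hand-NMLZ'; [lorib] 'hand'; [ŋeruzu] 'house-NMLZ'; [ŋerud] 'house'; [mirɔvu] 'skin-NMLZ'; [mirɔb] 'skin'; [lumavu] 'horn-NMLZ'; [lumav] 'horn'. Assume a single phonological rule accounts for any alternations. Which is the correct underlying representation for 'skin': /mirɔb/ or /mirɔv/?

/mirɔb/

In [mirɔvu] and [mirɔb] the final segment of 'skin' alternates: [v] ~ [b].
But 'horn' keeps [v] in both environments ([lumavu], [lumav]), so there is no rule changing /v/ to [b] in isolation.
The alternation reflects intervocalic spirantization: voiced stops become fricatives between vowels. /b/ is underlying.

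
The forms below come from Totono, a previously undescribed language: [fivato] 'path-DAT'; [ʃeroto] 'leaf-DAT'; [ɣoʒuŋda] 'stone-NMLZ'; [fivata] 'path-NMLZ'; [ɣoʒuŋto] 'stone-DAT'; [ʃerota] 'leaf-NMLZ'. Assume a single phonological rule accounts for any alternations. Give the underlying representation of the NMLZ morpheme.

/-da/

The NMLZ morpheme has two allomorphs, [-da] and [-ta].
The DAT suffix, which begins with [t], is invariant after every stem; so [t] is not altered by any rule here.
So the underlying form is /-da/, and voiced stops become voiceless after a vowel.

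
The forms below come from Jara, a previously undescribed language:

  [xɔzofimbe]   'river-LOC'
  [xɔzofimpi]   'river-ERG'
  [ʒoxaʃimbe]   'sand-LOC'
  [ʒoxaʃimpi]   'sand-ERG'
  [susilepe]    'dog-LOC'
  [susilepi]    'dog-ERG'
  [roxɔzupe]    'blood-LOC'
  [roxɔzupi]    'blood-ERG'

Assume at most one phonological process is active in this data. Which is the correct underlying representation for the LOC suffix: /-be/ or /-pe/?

The LOC suffix surfaces as [-be] and [-pe], depending on the final segment of the stem.
By contrast the ERG suffix keeps its initial [p] throughout — that segment must be underlying.
So the underlying form is /-be/, and voiced stops become voiceless after a vowel.

/-be/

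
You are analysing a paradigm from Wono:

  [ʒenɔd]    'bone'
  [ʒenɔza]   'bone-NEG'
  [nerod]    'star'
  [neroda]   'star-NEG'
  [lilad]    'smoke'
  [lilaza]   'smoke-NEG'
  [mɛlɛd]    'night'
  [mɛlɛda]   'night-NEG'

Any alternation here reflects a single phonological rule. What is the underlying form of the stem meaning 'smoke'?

'smoke' shows [d] ~ [z] at the end of the stem ([lilad] vs [lilaza]).
The stem 'star' ([nerod], [neroda]) shows [d] unchanged in both environments, so [d] cannot be basic with [z] derived before the NEG suffix.
The underlying segment must be /z/; voiced fricatives become stops word-finally, yielding [d] there.
The underlying form of 'smoke' is therefore /lilaz/.

/lilaz/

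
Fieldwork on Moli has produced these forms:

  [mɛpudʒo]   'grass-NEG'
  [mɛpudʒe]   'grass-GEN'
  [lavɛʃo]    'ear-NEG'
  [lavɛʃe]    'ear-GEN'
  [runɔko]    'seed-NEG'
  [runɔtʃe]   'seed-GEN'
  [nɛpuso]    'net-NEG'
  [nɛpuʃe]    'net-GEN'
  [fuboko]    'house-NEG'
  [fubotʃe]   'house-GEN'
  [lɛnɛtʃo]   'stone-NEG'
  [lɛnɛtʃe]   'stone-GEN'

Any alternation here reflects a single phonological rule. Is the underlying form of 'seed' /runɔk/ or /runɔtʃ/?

The root 'seed' surfaces as [runɔko] and [runɔtʃe], with a stem-final [k] ~ [tʃ] alternation.
The stem 'stone' ([lɛnɛtʃo], [lɛnɛtʃe]) shows [tʃ] unchanged in both environments, so [tʃ] cannot be basic with [k] derived before the NEG suffix.
So /k/ is underlying, and a rule of palatalization before a front vowel — /k/ and /s/ become palato-alveolar [tʃ] and [ʃ] before a front vowel — gives [tʃ].

/runɔk/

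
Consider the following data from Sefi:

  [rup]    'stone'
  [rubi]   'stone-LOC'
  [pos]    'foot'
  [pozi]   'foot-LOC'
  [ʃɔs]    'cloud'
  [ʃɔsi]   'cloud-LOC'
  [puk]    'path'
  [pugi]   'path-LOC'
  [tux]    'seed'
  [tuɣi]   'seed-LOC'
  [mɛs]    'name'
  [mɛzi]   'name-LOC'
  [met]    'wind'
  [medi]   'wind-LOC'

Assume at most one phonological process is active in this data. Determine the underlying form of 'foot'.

In [pos] and [pozi] the final segment of 'foot' alternates: [s] ~ [z].
The stem 'cloud' ([ʃɔs], [ʃɔsi]) shows [s] unchanged in both environments, so [s] cannot be basic with [z] derived before the LOC suffix.
The underlying segment must be /z/; voiced obstruents become voiceless word-finally, yielding [s] there.

/poz/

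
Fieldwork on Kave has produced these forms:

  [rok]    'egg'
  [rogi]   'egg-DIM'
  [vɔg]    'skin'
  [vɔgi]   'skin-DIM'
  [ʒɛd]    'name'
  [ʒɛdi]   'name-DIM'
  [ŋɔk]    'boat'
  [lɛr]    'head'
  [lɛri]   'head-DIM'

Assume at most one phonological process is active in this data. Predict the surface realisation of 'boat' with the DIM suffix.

'egg' shows [k] ~ [g] at the end of the stem ([rok] vs [rogi]).
The stem 'skin' ([vɔg], [vɔgi]) shows [g] unchanged in both environments, so [g] cannot be basic with [k] derived in isolation.
Therefore /k/ is basic and [g] is derived by intervocalic voicing (voiceless stops become voiced between vowels).
From [ŋɔk] the stem 'boat' is /ŋɔk/; between vowels this yields [ŋɔgi].

[ŋɔgi]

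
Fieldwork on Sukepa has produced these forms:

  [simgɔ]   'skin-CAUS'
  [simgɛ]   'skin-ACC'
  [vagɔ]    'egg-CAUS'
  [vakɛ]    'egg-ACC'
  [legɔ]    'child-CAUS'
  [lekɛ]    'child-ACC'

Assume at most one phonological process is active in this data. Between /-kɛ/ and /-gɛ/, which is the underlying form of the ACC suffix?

/-kɛ/

The ACC suffix surfaces as [-gɛ] and [-kɛ], depending on the final segment of the stem.
By contrast the CAUS suffix keeps its initial [g] throughout — that segment must be underlying.
So the underlying form is /-kɛ/, and voiceless stops become voiced after a nasal.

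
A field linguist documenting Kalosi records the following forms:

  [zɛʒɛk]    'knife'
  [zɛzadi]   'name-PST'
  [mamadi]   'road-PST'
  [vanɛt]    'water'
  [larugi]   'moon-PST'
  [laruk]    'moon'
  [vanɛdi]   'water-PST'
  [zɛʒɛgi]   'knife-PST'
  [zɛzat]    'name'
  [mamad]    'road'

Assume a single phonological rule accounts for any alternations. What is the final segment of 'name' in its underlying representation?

/t/

The stem for 'name' ends in [d] in [zɛzadi] but [t] in [zɛzat].
But 'road' keeps [d] in both environments ([mamadi], [mamad]), so there is no rule changing /d/ to [t] in isolation.
The underlying segment must be /t/; voiceless stops become voiced between vowels, yielding [d] there.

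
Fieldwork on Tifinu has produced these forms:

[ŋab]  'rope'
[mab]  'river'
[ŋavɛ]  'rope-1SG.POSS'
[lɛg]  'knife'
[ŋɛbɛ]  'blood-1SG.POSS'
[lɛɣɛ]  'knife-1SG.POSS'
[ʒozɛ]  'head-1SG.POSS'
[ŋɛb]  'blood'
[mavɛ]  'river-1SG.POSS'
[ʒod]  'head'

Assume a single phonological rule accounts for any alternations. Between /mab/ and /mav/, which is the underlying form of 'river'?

/mav/

In [mab] and [mavɛ] the final segment of 'river' alternates: [b] ~ [v].
If /b/ were underlying and a rule turned it into [v] before the 1SG.POSS suffix, 'blood' would also alternate; but it has [b] in both [ŋɛb] and [ŋɛbɛ].
The underlying segment must be /v/; voiced fricatives become stops word-finally, yielding [b] there.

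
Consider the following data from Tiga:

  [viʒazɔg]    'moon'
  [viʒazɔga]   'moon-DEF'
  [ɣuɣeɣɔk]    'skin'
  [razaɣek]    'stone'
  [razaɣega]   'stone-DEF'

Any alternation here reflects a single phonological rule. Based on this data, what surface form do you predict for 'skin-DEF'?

In [razaɣek] and [razaɣega] the final segment of 'stone' alternates: [k] ~ [g].
Compare 'moon', with invariant [g] in [viʒazɔg] and [viʒazɔga]: an analysis with underlying /g/ and a rule producing [k] in isolation would wrongly predict alternation here too.
The alternation reflects intervocalic voicing: voiceless stops become voiced between vowels. /k/ is underlying.
From [ɣuɣeɣɔk] the stem 'skin' is /ɣuɣeɣɔk/; between vowels this yields [ɣuɣeɣɔga].

[ɣuɣeɣɔga]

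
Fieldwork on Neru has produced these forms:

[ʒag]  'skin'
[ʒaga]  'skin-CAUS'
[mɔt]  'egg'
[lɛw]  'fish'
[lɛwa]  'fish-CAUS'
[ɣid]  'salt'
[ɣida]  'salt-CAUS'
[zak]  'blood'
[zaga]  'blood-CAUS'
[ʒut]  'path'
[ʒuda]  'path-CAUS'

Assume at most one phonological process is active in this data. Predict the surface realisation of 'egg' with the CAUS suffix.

The stem for 'path' ends in [t] in [ʒut] but [d] in [ʒuda].
Compare 'salt', with invariant [d] in [ɣid] and [ɣida]: an analysis with underlying /d/ and a rule producing [t] in isolation would wrongly predict alternation here too.
The underlying segment must be /t/; voiceless stops become voiced between vowels, yielding [d] there.
The one attested form of 'egg', [mɔt], shows underlying /mɔt/. Applying the same rule between vowels gives [mɔda].

[mɔda]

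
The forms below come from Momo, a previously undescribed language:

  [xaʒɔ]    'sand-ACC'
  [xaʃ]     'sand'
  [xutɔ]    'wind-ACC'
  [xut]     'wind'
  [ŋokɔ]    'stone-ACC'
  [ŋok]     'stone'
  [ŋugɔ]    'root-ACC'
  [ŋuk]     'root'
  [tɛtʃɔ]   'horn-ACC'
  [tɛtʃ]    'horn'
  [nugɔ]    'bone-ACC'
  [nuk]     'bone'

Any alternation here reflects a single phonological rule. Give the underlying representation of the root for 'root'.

/ŋug/

In [ŋugɔ] and [ŋuk] the final segment of 'root' alternates: [g] ~ [k].
The stem 'stone' ([ŋokɔ], [ŋok]) shows [k] unchanged in both environments, so [k] cannot be basic with [g] derived before the ACC suffix.
So /g/ is underlying, and a rule of word-final obstruent devoicing — voiced obstruents become voiceless word-finally — gives [k].
Hence 'root' is /ŋug/ underlyingly.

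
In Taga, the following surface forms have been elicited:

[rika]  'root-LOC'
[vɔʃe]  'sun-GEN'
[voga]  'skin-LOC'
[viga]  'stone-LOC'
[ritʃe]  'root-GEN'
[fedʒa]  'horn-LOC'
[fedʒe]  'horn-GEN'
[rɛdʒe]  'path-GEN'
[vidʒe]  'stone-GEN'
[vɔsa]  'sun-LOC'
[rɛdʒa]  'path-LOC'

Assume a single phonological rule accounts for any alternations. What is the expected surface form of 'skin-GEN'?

[vodʒe]

In [vidʒe] and [viga] the final segment of 'stone' alternates: [dʒ] ~ [g].
If /dʒ/ were underlying and a rule turned it into [g] before the LOC suffix, 'horn' would also alternate; but it has [dʒ] in both [fedʒe] and [fedʒa].
Therefore /g/ is basic and [dʒ] is derived by palatalization before a front vowel (/k/, /g/ and /s/ become palato-alveolar [tʃ], [dʒ] and [ʃ] before a front vowel).
From [voga] the stem 'skin' is /vog/; before a front vowel this yields [vodʒe].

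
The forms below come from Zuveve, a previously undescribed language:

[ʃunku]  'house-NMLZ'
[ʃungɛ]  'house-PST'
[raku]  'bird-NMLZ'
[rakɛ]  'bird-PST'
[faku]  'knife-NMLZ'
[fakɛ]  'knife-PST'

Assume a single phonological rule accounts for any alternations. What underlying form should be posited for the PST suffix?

The PST morpheme has two allomorphs, [-gɛ] and [-kɛ].
The NMLZ suffix, which begins with [k], is invariant after every stem; so [k] is not altered by any rule here.
The PST suffix is therefore /-gɛ/ underlyingly, with post-vocalic devoicing: voiced stops become voiceless after a vowel.

/-gɛ/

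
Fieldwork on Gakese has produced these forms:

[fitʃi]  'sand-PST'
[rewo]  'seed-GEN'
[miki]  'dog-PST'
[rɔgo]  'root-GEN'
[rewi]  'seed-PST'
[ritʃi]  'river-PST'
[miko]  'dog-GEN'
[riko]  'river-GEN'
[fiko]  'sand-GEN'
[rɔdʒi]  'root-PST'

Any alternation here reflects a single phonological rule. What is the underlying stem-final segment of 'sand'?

/tʃ/

The root 'sand' surfaces as [fiko] and [fitʃi], with a stem-final [k] ~ [tʃ] alternation.
Compare 'dog', with invariant [k] in [miko] and [miki]: an analysis with underlying /k/ and a rule producing [tʃ] before the PST suffix would wrongly predict alternation here too.
The underlying segment must be /tʃ/; palato-alveolar /tʃ/ and /dʒ/ become [k] and [g] when no front vowel follows, yielding [k] there.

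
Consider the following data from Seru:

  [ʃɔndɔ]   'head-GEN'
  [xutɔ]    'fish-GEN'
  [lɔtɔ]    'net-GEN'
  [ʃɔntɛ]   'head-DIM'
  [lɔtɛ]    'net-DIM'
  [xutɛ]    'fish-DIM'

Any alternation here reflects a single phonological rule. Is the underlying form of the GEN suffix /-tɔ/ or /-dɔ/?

The GEN morpheme has two allomorphs, [-dɔ] and [-tɔ].
The DIM suffix, which begins with [t], is invariant after every stem; so [t] is not altered by any rule here.
The GEN suffix is therefore /-dɔ/ underlyingly, with post-vocalic devoicing: voiced stops become voiceless after a vowel.

/-dɔ/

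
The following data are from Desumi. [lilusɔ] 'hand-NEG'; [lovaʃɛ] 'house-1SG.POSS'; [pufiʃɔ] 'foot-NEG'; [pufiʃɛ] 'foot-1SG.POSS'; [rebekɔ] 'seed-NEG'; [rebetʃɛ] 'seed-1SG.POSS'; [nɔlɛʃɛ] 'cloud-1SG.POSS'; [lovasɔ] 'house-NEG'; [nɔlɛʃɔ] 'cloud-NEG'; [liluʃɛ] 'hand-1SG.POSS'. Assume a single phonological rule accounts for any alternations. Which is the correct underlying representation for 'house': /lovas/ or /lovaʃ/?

'house' shows [s] ~ [ʃ] at the end of the stem ([lovasɔ] vs [lovaʃɛ]).
The stem 'foot' ([pufiʃɔ], [pufiʃɛ]) shows [ʃ] unchanged in both environments, so [ʃ] cannot be basic with [s] derived before the NEG suffix.
The alternation reflects palatalization before a front vowel: /k/ and /s/ become palato-alveolar [tʃ] and [ʃ] before a front vowel. /s/ is underlying.

/lovas/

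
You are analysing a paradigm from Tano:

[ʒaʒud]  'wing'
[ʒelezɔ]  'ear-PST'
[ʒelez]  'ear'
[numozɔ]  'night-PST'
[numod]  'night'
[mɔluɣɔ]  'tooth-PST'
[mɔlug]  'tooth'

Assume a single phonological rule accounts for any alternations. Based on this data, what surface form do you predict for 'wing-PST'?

In [numozɔ] and [numod] the final segment of 'night' alternates: [z] ~ [d].
If /z/ were underlying and a rule turned it into [d] in isolation, 'ear' would also alternate; but it has [z] in both [ʒelezɔ] and [ʒelez].
Therefore /d/ is basic and [z] is derived by intervocalic spirantization (voiced stops become fricatives between vowels).
The one attested form of 'wing', [ʒaʒud], shows underlying /ʒaʒud/. Applying the same rule between vowels gives [ʒaʒuzɔ].

[ʒaʒuzɔ]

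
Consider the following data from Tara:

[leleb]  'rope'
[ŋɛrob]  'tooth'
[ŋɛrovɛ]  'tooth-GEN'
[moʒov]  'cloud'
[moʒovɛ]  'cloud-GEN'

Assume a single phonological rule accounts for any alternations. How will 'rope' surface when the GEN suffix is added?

In [ŋɛrob] and [ŋɛrovɛ] the final segment of 'tooth' alternates: [b] ~ [v].
But 'cloud' keeps [v] in both environments ([moʒov], [moʒovɛ]), so there is no rule changing /v/ to [b] in isolation.
Therefore /b/ is basic and [v] is derived by intervocalic spirantization (voiced stops become fricatives between vowels).
The one attested form of 'rope', [leleb], shows underlying /leleb/. Applying the same rule between vowels gives [lelevɛ].

[lelevɛ]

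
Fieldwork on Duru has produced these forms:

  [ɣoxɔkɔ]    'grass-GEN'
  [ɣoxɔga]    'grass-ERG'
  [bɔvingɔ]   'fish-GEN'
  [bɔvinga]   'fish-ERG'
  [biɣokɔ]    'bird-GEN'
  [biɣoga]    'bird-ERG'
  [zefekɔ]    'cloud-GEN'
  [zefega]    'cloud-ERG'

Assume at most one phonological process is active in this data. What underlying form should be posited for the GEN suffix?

The GEN suffix surfaces as [-gɔ] and [-kɔ], depending on the final segment of the stem.
The ERG suffix, which begins with [g], is invariant after every stem; so [g] is not altered by any rule here.
So the underlying form is /-kɔ/, and voiceless stops become voiced after a nasal.

/-kɔ/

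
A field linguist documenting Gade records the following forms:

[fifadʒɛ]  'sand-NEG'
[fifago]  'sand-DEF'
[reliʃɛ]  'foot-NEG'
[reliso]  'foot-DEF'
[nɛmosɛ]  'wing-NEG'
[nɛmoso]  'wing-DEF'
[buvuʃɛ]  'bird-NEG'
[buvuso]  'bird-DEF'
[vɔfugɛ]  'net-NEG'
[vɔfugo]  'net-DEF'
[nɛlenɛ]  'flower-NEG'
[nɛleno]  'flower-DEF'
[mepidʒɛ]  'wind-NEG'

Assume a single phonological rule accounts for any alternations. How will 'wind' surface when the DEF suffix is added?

[mepigo]

In [fifadʒɛ] and [fifago] the final segment of 'sand' alternates: [dʒ] ~ [g].
If /g/ were underlying and a rule turned it into [dʒ] before the NEG suffix, 'net' would also alternate; but it has [g] in both [vɔfugɛ] and [vɔfugo].
So /dʒ/ is underlying, and a rule of depalatalization — palato-alveolar /dʒ/ and /ʃ/ become [g] and [s] when no front vowel follows — gives [g].
The one attested form of 'wind', [mepidʒɛ], shows underlying /mepidʒ/. Applying the same rule when no front vowel follows gives [mepigo].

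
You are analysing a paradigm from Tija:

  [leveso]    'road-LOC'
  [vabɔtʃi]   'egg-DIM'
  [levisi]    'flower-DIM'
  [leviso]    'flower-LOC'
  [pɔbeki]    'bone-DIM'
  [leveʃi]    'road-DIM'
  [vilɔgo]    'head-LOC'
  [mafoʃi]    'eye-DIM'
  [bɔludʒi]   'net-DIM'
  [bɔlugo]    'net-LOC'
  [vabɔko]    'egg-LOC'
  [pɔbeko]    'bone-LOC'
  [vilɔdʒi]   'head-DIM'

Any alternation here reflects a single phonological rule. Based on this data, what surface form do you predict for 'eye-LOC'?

In [leveʃi] and [leveso] the final segment of 'road' alternates: [ʃ] ~ [s].
The stem 'flower' ([levisi], [leviso]) shows [s] unchanged in both environments, so [s] cannot be basic with [ʃ] derived before the DIM suffix.
The alternation reflects depalatalization: palato-alveolar /tʃ/, /dʒ/ and /ʃ/ become [k], [g] and [s] when no front vowel follows. /ʃ/ is underlying.
From [mafoʃi] the stem 'eye' is /mafoʃ/; when no front vowel follows this yields [mafoso].

[mafoso]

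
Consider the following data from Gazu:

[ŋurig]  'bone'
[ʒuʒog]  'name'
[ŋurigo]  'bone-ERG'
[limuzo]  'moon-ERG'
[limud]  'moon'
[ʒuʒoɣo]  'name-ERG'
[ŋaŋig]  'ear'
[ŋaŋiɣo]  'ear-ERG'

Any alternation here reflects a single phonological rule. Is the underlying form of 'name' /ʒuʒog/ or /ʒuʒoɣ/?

The stem for 'name' ends in [g] in [ʒuʒog] but [ɣ] in [ʒuʒoɣo].
But 'bone' keeps [g] in both environments ([ŋurig], [ŋurigo]), so there is no rule changing /g/ to [ɣ] before the ERG suffix.
Therefore /ɣ/ is basic and [g] is derived by word-final hardening (voiced fricatives become stops word-finally).

/ʒuʒoɣ/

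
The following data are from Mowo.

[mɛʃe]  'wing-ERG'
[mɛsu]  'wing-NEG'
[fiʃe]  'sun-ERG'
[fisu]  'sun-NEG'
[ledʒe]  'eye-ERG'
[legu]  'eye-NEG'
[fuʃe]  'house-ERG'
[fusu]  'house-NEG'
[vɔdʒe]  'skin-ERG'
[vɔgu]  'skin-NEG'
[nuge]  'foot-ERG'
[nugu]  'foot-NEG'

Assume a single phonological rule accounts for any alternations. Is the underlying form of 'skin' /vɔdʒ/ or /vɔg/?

/vɔdʒ/

The stem for 'skin' ends in [dʒ] in [vɔdʒe] but [g] in [vɔgu].
The stem 'foot' ([nuge], [nugu]) shows [g] unchanged in both environments, so [g] cannot be basic with [dʒ] derived before the ERG suffix.
Therefore /dʒ/ is basic and [g] is derived by depalatalization (palato-alveolar /dʒ/ and /ʃ/ become [g] and [s] when no front vowel follows).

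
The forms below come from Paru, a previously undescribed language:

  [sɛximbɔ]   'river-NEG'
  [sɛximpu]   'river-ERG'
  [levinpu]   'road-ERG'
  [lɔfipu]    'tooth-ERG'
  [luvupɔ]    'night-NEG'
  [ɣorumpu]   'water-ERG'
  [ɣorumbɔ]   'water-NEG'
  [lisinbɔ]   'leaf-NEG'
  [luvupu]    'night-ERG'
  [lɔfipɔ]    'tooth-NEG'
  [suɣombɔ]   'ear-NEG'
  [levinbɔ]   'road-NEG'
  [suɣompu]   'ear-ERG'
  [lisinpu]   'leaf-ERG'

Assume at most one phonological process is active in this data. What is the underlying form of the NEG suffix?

/-bɔ/

The NEG suffix surfaces as [-bɔ] and [-pɔ], depending on the final segment of the stem.
The ERG suffix, which begins with [p], is invariant after every stem; so [p] is not altered by any rule here.
So the underlying form is /-bɔ/, and voiced stops become voiceless after a vowel.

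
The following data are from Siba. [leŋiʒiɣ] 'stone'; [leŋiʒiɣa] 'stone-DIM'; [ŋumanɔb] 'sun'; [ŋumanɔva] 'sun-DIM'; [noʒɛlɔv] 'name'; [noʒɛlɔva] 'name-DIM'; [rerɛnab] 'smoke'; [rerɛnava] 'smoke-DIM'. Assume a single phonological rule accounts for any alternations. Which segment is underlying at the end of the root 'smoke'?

In [rerɛnab] and [rerɛnava] the final segment of 'smoke' alternates: [b] ~ [v].
If /v/ were underlying and a rule turned it into [b] in isolation, 'name' would also alternate; but it has [v] in both [noʒɛlɔv] and [noʒɛlɔva].
Therefore /b/ is basic and [v] is derived by intervocalic spirantization (voiced stops become fricatives between vowels).

/b/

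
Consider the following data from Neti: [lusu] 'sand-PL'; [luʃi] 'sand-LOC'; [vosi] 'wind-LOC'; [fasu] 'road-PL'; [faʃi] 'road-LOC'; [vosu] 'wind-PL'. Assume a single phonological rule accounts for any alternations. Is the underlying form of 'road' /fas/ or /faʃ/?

The root 'road' surfaces as [fasu] and [faʃi], with a stem-final [s] ~ [ʃ] alternation.
But 'wind' keeps [s] in both environments ([vosu], [vosi]), so there is no rule changing /s/ to [ʃ] before the LOC suffix.
Therefore /ʃ/ is basic and [s] is derived by depalatalization (palato-alveolar /ʃ/ becomes [s] when no front vowel follows).

/faʃ/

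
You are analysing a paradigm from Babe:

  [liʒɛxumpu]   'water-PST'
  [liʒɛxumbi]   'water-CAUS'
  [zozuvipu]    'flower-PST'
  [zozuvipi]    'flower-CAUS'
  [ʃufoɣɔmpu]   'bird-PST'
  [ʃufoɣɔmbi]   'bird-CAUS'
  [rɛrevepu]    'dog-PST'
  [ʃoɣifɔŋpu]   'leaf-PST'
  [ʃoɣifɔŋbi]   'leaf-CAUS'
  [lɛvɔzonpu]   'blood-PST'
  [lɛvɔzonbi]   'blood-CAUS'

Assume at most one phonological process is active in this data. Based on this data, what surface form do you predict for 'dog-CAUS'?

[rɛrevepi]

The CAUS suffix surfaces as [-bi] and [-pi], depending on the final segment of the stem.
By contrast the PST suffix keeps its initial [p] throughout — that segment must be underlying.
So the underlying form is /-bi/, and voiced stops become voiceless after a vowel.
After 'dog', which ends in a vowel, the suffix surfaces as [-pi], giving [rɛrevepi].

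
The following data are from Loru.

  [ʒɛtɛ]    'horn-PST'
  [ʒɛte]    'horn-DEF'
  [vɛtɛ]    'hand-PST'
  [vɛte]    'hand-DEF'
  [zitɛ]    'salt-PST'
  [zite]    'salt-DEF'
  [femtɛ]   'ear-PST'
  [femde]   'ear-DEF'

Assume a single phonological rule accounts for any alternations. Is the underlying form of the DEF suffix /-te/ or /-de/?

/-de/

The DEF morpheme has two allomorphs, [-de] and [-te].
By contrast the PST suffix keeps its initial [t] throughout — that segment must be underlying.
The DEF suffix is therefore /-de/ underlyingly, with post-vocalic devoicing: voiced stops become voiceless after a vowel.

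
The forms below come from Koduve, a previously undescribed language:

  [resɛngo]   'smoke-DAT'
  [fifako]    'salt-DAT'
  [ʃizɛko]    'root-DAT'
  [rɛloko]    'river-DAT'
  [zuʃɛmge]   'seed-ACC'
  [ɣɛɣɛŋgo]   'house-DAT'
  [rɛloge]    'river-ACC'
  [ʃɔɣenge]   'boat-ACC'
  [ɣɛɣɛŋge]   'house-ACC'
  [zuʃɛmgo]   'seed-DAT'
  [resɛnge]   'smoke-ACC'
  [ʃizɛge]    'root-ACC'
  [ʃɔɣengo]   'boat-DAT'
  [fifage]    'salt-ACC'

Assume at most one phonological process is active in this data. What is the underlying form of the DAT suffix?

The DAT morpheme has two allomorphs, [-go] and [-ko].
The ACC suffix, which begins with [g], is invariant after every stem; so [g] is not altered by any rule here.
So the underlying form is /-ko/, and voiceless stops become voiced after a nasal.

/-ko/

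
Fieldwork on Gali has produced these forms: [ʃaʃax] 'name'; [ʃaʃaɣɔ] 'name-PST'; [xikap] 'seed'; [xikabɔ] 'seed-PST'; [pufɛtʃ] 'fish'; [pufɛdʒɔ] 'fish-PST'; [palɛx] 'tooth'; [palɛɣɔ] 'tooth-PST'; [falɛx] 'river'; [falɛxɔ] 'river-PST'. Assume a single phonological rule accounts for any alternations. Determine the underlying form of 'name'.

/ʃaʃaɣ/

In [ʃaʃax] and [ʃaʃaɣɔ] the final segment of 'name' alternates: [x] ~ [ɣ].
But 'river' keeps [x] in both environments ([falɛx], [falɛxɔ]), so there is no rule changing /x/ to [ɣ] before the PST suffix.
The alternation reflects word-final obstruent devoicing: voiced obstruents become voiceless word-finally. /ɣ/ is underlying.
So 'name' = /ʃaʃaɣ/.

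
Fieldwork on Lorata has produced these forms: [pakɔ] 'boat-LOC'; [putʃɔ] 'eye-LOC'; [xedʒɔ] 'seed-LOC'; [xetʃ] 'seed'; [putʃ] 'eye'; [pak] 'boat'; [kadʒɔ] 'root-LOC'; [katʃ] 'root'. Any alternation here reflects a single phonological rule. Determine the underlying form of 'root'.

/kadʒ/

'root' shows [tʃ] ~ [dʒ] at the end of the stem ([katʃ] vs [kadʒɔ]).
The stem 'eye' ([putʃ], [putʃɔ]) shows [tʃ] unchanged in both environments, so [tʃ] cannot be basic with [dʒ] derived before the LOC suffix.
The alternation reflects word-final obstruent devoicing: voiced obstruents become voiceless word-finally. /dʒ/ is underlying.
The underlying form of 'root' is therefore /kadʒ/.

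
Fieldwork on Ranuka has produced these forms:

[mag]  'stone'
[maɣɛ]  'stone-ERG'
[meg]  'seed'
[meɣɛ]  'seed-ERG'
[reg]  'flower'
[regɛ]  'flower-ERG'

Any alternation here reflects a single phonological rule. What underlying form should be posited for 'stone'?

/maɣ/

'stone' shows [g] ~ [ɣ] at the end of the stem ([mag] vs [maɣɛ]).
Compare 'flower', with invariant [g] in [reg] and [regɛ]: an analysis with underlying /g/ and a rule producing [ɣ] before the ERG suffix would wrongly predict alternation here too.
The underlying segment must be /ɣ/; voiced fricatives become stops word-finally, yielding [g] there.
The underlying form of 'stone' is therefore /maɣ/.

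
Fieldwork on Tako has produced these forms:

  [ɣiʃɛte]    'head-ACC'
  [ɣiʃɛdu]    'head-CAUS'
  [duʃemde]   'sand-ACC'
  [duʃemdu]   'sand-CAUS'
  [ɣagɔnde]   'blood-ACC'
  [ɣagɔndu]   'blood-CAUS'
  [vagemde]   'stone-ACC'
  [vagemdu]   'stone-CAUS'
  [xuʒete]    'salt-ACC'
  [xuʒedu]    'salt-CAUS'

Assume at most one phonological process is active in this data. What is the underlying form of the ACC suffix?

/-te/

The ACC morpheme has two allomorphs, [-de] and [-te].
The CAUS suffix, which begins with [d], is invariant after every stem; so [d] is not altered by any rule here.
The ACC suffix is therefore /-te/ underlyingly, with post-nasal voicing: voiceless stops become voiced after a nasal.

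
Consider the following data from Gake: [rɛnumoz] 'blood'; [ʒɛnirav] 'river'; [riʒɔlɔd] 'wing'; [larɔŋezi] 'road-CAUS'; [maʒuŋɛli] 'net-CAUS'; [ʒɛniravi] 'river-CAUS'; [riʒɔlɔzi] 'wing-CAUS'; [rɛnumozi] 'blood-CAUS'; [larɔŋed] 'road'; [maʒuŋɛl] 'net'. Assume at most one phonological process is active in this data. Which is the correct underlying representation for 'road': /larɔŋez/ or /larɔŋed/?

In [larɔŋezi] and [larɔŋed] the final segment of 'road' alternates: [z] ~ [d].
Compare 'blood', with invariant [z] in [rɛnumozi] and [rɛnumoz]: an analysis with underlying /z/ and a rule producing [d] in isolation would wrongly predict alternation here too.
The underlying segment must be /d/; voiced stops become fricatives between vowels, yielding [z] there.

/larɔŋed/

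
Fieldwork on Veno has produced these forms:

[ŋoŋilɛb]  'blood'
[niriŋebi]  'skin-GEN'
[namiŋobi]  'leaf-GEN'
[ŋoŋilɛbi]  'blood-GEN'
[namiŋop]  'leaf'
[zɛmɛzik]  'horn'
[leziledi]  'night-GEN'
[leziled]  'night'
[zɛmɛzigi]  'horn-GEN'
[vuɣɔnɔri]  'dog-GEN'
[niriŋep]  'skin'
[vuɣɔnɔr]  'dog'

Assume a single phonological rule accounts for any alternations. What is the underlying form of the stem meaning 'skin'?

In [niriŋebi] and [niriŋep] the final segment of 'skin' alternates: [b] ~ [p].
Compare 'blood', with invariant [b] in [ŋoŋilɛbi] and [ŋoŋilɛb]: an analysis with underlying /b/ and a rule producing [p] in isolation would wrongly predict alternation here too.
The alternation reflects intervocalic voicing: voiceless stops become voiced between vowels. /p/ is underlying.

/niriŋep/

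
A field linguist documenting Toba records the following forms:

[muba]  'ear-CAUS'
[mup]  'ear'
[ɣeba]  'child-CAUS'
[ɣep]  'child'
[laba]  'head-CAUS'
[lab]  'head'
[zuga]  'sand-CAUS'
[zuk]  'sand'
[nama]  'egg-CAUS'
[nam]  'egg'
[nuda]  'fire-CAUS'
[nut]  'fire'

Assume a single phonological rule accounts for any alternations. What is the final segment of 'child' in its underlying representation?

/p/

The root 'child' surfaces as [ɣeba] and [ɣep], with a stem-final [b] ~ [p] alternation.
The stem 'head' ([laba], [lab]) shows [b] unchanged in both environments, so [b] cannot be basic with [p] derived in isolation.
So /p/ is underlying, and a rule of intervocalic voicing — voiceless stops become voiced between vowels — gives [b].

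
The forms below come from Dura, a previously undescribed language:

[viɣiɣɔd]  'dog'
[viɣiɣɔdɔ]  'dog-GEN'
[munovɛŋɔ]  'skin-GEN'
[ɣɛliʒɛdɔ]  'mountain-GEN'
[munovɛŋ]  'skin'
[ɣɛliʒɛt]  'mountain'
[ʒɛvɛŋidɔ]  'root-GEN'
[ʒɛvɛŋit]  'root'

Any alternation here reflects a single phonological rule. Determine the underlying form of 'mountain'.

The root 'mountain' surfaces as [ɣɛliʒɛdɔ] and [ɣɛliʒɛt], with a stem-final [d] ~ [t] alternation.
The stem 'dog' ([viɣiɣɔdɔ], [viɣiɣɔd]) shows [d] unchanged in both environments, so [d] cannot be basic with [t] derived in isolation.
So /t/ is underlying, and a rule of intervocalic voicing — voiceless stops become voiced between vowels — gives [d].
The underlying form of 'mountain' is therefore /ɣɛliʒɛt/.

/ɣɛliʒɛt/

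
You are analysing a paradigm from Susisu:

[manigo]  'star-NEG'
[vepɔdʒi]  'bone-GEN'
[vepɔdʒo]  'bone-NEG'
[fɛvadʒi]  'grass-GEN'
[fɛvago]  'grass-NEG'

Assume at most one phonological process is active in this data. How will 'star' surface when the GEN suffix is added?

The root 'grass' surfaces as [fɛvadʒi] and [fɛvago], with a stem-final [dʒ] ~ [g] alternation.
Compare 'bone', with invariant [dʒ] in [vepɔdʒi] and [vepɔdʒo]: an analysis with underlying /dʒ/ and a rule producing [g] before the NEG suffix would wrongly predict alternation here too.
So /g/ is underlying, and a rule of palatalization before a front vowel — /g/ becomes palato-alveolar [dʒ] before a front vowel — gives [dʒ].
From [manigo] the stem 'star' is /manig/; before a front vowel this yields [manidʒi].

[manidʒi]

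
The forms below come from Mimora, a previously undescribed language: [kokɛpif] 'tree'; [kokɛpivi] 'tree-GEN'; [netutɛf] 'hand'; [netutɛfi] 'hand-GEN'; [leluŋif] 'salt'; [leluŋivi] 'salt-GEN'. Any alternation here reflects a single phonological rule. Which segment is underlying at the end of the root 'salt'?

'salt' shows [f] ~ [v] at the end of the stem ([leluŋif] vs [leluŋivi]).
But 'hand' keeps [f] in both environments ([netutɛf], [netutɛfi]), so there is no rule changing /f/ to [v] before the GEN suffix.
Therefore /v/ is basic and [f] is derived by word-final obstruent devoicing (voiced obstruents become voiceless word-finally).

/v/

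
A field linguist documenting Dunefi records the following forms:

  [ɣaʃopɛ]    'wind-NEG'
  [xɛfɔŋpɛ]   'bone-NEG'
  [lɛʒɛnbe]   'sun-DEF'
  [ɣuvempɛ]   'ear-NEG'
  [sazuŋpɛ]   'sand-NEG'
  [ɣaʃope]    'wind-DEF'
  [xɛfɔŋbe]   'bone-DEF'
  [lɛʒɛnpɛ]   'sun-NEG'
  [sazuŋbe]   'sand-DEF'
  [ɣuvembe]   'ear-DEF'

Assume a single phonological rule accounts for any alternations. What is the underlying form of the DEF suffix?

The DEF morpheme has two allomorphs, [-be] and [-pe].
The NEG suffix, which begins with [p], is invariant after every stem; so [p] is not altered by any rule here.
So the underlying form is /-be/, and voiced stops become voiceless after a vowel.

/-be/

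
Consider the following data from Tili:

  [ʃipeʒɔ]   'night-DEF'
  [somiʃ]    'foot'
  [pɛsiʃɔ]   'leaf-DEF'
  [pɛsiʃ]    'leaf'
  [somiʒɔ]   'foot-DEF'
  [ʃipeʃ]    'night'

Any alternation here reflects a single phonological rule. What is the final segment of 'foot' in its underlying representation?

The root 'foot' surfaces as [somiʃ] and [somiʒɔ], with a stem-final [ʃ] ~ [ʒ] alternation.
But 'leaf' keeps [ʃ] in both environments ([pɛsiʃ], [pɛsiʃɔ]), so there is no rule changing /ʃ/ to [ʒ] before the DEF suffix.
Therefore /ʒ/ is basic and [ʃ] is derived by word-final obstruent devoicing (voiced obstruents become voiceless word-finally).

/ʒ/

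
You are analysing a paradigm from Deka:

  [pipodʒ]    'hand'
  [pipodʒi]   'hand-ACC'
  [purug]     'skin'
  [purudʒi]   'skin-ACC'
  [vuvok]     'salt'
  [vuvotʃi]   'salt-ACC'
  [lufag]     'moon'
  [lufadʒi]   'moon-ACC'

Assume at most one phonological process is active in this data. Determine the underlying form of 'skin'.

The stem for 'skin' ends in [g] in [purug] but [dʒ] in [purudʒi].
The stem 'hand' ([pipodʒ], [pipodʒi]) shows [dʒ] unchanged in both environments, so [dʒ] cannot be basic with [g] derived in isolation.
Therefore /g/ is basic and [dʒ] is derived by palatalization before a front vowel (/k/ and /g/ become palato-alveolar [tʃ] and [dʒ] before a front vowel).
Hence 'skin' is /purug/ underlyingly.

/purug/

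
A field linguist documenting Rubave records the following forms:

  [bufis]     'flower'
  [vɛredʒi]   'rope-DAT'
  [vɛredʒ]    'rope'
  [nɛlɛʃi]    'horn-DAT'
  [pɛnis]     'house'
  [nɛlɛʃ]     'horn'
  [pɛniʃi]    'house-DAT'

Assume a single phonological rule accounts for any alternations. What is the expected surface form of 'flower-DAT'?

[bufiʃi]

The root 'house' surfaces as [pɛnis] and [pɛniʃi], with a stem-final [s] ~ [ʃ] alternation.
If /ʃ/ were underlying and a rule turned it into [s] in isolation, 'horn' would also alternate; but it has [ʃ] in both [nɛlɛʃ] and [nɛlɛʃi].
The alternation reflects palatalization before a front vowel: /s/ becomes palato-alveolar [ʃ] before a front vowel. /s/ is underlying.
From [bufis] the stem 'flower' is /bufis/; before a front vowel this yields [bufiʃi].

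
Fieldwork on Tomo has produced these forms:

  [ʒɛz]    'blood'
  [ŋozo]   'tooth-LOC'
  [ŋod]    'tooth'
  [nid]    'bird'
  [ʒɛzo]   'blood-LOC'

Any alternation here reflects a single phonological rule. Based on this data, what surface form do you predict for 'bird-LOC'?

The stem for 'tooth' ends in [z] in [ŋozo] but [d] in [ŋod].
The stem 'blood' ([ʒɛzo], [ʒɛz]) shows [z] unchanged in both environments, so [z] cannot be basic with [d] derived in isolation.
The alternation reflects intervocalic spirantization: voiced stops become fricatives between vowels. /d/ is underlying.
From [nid] the stem 'bird' is /nid/; between vowels this yields [nizo].

[nizo]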